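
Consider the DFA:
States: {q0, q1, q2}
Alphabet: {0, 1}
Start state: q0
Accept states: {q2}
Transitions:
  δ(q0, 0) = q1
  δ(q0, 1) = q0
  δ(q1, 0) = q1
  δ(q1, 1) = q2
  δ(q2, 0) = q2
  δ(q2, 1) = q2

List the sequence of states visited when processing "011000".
Starting at q0
Read '0': q0 -> q1
Read '1': q1 -> q2
Read '1': q2 -> q2
Read '0': q2 -> q2
Read '0': q2 -> q2
Read '0': q2 -> q2

Final answer: q0 -> q1 -> q2 -> q2 -> q2 -> q2 -> q2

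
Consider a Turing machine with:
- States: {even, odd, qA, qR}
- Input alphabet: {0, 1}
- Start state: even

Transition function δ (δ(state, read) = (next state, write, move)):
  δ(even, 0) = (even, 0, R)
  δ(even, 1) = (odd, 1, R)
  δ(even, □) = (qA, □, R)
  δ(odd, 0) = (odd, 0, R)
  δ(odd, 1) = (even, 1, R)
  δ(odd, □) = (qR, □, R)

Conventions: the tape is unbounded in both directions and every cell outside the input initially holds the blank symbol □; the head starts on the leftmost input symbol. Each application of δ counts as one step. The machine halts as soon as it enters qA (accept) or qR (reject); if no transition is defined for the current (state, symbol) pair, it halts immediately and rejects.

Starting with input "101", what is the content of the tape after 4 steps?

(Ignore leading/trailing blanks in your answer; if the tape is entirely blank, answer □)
Step 0: [even]101 (head at position 0)
Step 1: δ(even, 1) = (odd, 1, R)  ⊢  1[odd]01 (head at position 1)
Step 2: δ(odd, 0) = (odd, 0, R)  ⊢  10[odd]1 (head at position 2)
Step 3: δ(odd, 1) = (even, 1, R)  ⊢  101[even]□ (head at position 3)
Step 4: δ(even, □) = (qA, □, R)  ⊢  101□[qA]□ (head at position 4)
Tape after 4 steps (ignoring surrounding blanks): 101

Final answer: Tape: 101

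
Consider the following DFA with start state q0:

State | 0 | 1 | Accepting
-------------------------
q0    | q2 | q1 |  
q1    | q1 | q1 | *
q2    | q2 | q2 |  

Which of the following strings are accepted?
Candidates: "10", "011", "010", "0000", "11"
"10": q0 → q1 → q1; q1 is accepting → accepted
"011": q0 → q2 → q2 → q2; q2 is not accepting → rejected
"010": q0 → q2 → q2 → q2; q2 is not accepting → rejected
"0000": q0 → q2 → q2 → q2 → q2; q2 is not accepting → rejected
"11": q0 → q1 → q1; q1 is accepting → accepted

Final answer: "10", "11"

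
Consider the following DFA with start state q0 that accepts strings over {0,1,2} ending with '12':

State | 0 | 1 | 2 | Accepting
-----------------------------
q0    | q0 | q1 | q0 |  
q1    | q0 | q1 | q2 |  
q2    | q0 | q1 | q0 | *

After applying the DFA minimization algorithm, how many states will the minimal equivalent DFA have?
All 3 states are reachable from q0, so none can be removed as unreachable.
Table-filling: first mark every (accepting, non-accepting) pair as distinguishable (accepting: {q2}; non-accepting: {q0, q1}).
Round 1: (q0, q1) on '2' go to q0 and q2, already distinguishable → mark.
Every pair of states is distinguishable, so the DFA is already minimal.
Equivalence classes: {q0}, {q1}, {q2} → 3 states.

Final answer: 3 states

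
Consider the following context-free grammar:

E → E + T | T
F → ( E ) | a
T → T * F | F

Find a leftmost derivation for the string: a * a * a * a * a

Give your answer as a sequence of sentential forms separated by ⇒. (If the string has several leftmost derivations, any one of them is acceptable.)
Start with E.
Step 1: the leftmost non-terminal is E; apply E → T:  T
Step 2: the leftmost non-terminal is T; apply T → T * F:  T * F
Step 3: the leftmost non-terminal is T; apply T → T * F:  T * F * F
Step 4: the leftmost non-terminal is T; apply T → T * F:  T * F * F * F
Step 5: the leftmost non-terminal is T; apply T → T * F:  T * F * F * F * F
Step 6: the leftmost non-terminal is T; apply T → F:  F * F * F * F * F
Step 7: the leftmost non-terminal is F; apply F → a:  a * F * F * F * F
Step 8: the leftmost non-terminal is F; apply F → a:  a * a * F * F * F
Step 9: the leftmost non-terminal is F; apply F → a:  a * a * a * F * F
Step 10: the leftmost non-terminal is F; apply F → a:  a * a * a * a * F
Step 11: the leftmost non-terminal is F; apply F → a:  a * a * a * a * a

Final answer: E ⇒ T ⇒ T * F ⇒ T * F * F ⇒ T * F * F * F ⇒ T * F * F * F * F ⇒ F * F * F * F * F ⇒ a * F * F * F * F ⇒ a * a * F * F * F ⇒ a * a * a * F * F ⇒ a * a * a * a * F ⇒ a * a * a * a * a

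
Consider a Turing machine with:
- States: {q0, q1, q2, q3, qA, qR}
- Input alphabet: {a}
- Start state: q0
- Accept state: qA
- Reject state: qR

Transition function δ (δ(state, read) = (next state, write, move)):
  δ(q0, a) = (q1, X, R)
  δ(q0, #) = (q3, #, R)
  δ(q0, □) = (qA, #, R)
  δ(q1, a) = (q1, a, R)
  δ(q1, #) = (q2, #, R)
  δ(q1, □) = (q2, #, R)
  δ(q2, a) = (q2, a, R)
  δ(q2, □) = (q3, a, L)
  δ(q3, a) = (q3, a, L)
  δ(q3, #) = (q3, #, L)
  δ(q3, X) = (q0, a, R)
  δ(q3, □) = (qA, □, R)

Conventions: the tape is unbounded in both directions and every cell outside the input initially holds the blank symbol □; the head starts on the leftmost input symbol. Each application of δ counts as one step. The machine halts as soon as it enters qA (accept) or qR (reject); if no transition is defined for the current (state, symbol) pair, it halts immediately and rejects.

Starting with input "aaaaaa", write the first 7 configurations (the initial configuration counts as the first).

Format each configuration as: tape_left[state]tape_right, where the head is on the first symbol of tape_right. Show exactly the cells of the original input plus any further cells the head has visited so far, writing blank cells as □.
Step 0: [q0]aaaaaa (head at position 0)
Step 1: δ(q0, a) = (q1, X, R)  ⊢  X[q1]aaaaa (head at position 1)
Step 2: δ(q1, a) = (q1, a, R)  ⊢  Xa[q1]aaaa (head at position 2)
Step 3: δ(q1, a) = (q1, a, R)  ⊢  Xaa[q1]aaa (head at position 3)
Step 4: δ(q1, a) = (q1, a, R)  ⊢  Xaaa[q1]aa (head at position 4)
Step 5: δ(q1, a) = (q1, a, R)  ⊢  Xaaaa[q1]a (head at position 5)
Step 6: δ(q1, a) = (q1, a, R)  ⊢  Xaaaaa[q1]□ (head at position 6)

Final answer: [q0]aaaaaa ⊢ X[q1]aaaaa ⊢ Xa[q1]aaaa ⊢ Xaa[q1]aaa ⊢ Xaaa[q1]aa ⊢ Xaaaa[q1]a ⊢ Xaaaaa[q1]□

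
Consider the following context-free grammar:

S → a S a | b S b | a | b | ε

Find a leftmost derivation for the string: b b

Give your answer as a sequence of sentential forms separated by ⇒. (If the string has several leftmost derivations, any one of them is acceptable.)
Start with S.
Step 1: the leftmost non-terminal is S; apply S → b S b:  b S b
Step 2: the leftmost non-terminal is S; apply S → ε:  b b

Final answer: S ⇒ b S b ⇒ b b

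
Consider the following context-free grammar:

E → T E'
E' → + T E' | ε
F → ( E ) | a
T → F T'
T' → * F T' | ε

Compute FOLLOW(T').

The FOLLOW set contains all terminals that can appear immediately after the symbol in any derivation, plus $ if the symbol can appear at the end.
Useful FIRST sets: FIRST(E') = {+, ε}, FIRST(T') = {*, ε} (both E' and T' are nullable).
FOLLOW(E): E is the start symbol → $; E appears in F → ( E ) followed by ')' → FOLLOW(E) = {), $}.
FOLLOW(E'): E' appears at the right end of E → T E' and of E' → + T E', so FOLLOW(E') ⊇ FOLLOW(E) (the second occurrence adds nothing new). FOLLOW(E') = {), $}.
FOLLOW(T): in E → T E' and E' → + T E', T is followed by E': add FIRST(E') minus ε = {+}; since E' is nullable, also add FOLLOW(E) and FOLLOW(E') = {), $}. FOLLOW(T) = {+, ), $}.
FOLLOW(T'): T' appears at the right end of T → F T' and of T' → * F T', so FOLLOW(T') = FOLLOW(T) = {+, ), $}.

Final answer: {$, ), +}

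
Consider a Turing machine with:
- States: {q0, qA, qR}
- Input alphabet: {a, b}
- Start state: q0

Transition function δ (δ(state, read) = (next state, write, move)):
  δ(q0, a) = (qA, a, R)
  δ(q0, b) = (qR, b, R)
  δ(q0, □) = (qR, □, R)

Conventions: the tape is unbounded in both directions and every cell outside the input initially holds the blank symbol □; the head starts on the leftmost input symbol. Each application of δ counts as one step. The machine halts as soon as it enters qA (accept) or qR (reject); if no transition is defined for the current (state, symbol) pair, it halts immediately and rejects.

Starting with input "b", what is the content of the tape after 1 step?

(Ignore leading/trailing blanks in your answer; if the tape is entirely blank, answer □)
Step 0: [q0]b (head at position 0)
Step 1: δ(q0, b) = (qR, b, R)  ⊢  b[qR]□ (head at position 1)
Tape after 1 step (ignoring surrounding blanks): b

Final answer: Tape: b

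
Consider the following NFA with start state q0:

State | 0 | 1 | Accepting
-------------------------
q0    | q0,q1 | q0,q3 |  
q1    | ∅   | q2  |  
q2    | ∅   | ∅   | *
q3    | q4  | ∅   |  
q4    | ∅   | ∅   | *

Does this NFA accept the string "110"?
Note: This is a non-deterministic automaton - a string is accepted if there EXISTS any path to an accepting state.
Track the set of states the NFA could be in: start {q0}
Read '1': {q0} → {q0, q3}
Read '1': {q0, q3} → {q0, q3}
Read '0': {q0, q3} → {q0, q1, q4}
Final set {q0, q1, q4} contains accepting state(s) {q4} → accepted.

Final answer: Yes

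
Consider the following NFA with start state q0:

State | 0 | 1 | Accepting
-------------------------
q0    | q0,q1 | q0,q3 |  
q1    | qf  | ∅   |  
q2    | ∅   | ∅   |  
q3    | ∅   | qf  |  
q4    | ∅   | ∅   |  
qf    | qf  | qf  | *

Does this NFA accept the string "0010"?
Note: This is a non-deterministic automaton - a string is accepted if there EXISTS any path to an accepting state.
Track the set of states the NFA could be in: start {q0}
Read '0': {q0} → {q0, q1}
Read '0': {q0, q1} → {q0, q1, qf}
Read '1': {q0, q1, qf} → {q0, q3, qf}
Read '0': {q0, q3, qf} → {q0, q1, qf}
Final set {q0, q1, qf} contains accepting state(s) {qf} → accepted.

Final answer: Yes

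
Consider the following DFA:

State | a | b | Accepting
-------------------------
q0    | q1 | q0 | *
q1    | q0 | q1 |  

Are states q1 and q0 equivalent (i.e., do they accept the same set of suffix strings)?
Try the suffix ε (the empty string).
From q1: q1 — not accepting.
From q0: q0 — accepting.
The two states disagree on this suffix, so they are not equivalent.

Final answer: No. Distinguishing string: ε (the empty string) - accepted from q0 but not from q1.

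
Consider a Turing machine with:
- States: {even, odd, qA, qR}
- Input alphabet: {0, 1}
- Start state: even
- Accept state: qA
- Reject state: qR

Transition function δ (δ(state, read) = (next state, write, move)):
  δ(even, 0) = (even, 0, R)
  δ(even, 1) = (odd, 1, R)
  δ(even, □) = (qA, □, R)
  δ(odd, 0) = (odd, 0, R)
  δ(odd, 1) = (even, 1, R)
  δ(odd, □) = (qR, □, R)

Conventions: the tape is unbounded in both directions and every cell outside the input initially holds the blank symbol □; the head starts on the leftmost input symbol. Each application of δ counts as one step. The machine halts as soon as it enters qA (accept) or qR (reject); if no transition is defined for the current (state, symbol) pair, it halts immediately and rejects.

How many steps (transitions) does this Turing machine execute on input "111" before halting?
Step 0: [even]111 (head at position 0)
Step 1: δ(even, 1) = (odd, 1, R)  ⊢  1[odd]11 (head at position 1)
Step 2: δ(odd, 1) = (even, 1, R)  ⊢  11[even]1 (head at position 2)
Step 3: δ(even, 1) = (odd, 1, R)  ⊢  111[odd]□ (head at position 3)
Step 4: δ(odd, □) = (qR, □, R)  ⊢  111□[qR]□ (head at position 4)
The machine is in qR, so it halts and rejects.
Number of transitions executed: 4.

Final answer: 4 steps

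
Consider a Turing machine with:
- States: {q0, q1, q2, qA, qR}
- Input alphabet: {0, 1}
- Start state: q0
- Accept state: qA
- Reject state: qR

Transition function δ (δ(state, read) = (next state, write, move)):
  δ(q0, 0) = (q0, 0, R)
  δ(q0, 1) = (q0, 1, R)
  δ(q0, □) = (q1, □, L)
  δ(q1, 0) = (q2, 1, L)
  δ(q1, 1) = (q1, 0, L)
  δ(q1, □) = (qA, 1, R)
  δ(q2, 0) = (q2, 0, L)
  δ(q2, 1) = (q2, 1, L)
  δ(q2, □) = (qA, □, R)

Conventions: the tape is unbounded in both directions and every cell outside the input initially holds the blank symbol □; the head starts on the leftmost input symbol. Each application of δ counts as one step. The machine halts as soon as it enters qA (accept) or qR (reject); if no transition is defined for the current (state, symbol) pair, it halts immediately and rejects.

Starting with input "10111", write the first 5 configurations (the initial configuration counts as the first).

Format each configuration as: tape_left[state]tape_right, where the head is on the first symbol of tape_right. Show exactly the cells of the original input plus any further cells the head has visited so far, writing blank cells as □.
Step 0: [q0]10111 (head at position 0)
Step 1: δ(q0, 1) = (q0, 1, R)  ⊢  1[q0]0111 (head at position 1)
Step 2: δ(q0, 0) = (q0, 0, R)  ⊢  10[q0]111 (head at position 2)
Step 3: δ(q0, 1) = (q0, 1, R)  ⊢  101[q0]11 (head at position 3)
Step 4: δ(q0, 1) = (q0, 1, R)  ⊢  1011[q0]1 (head at position 4)

Final answer: [q0]10111 ⊢ 1[q0]0111 ⊢ 10[q0]111 ⊢ 101[q0]11 ⊢ 1011[q0]1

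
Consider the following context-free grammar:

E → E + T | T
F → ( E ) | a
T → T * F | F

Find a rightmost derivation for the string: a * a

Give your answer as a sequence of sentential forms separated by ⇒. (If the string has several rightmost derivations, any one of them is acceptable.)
Start with E.
Step 1: the rightmost non-terminal is E; apply E → T:  T
Step 2: the rightmost non-terminal is T; apply T → T * F:  T * F
Step 3: the rightmost non-terminal is F; apply F → a:  T * a
Step 4: the rightmost non-terminal is T; apply T → F:  F * a
Step 5: the rightmost non-terminal is F; apply F → a:  a * a

Final answer: E ⇒ T ⇒ T * F ⇒ T * a ⇒ F * a ⇒ a * a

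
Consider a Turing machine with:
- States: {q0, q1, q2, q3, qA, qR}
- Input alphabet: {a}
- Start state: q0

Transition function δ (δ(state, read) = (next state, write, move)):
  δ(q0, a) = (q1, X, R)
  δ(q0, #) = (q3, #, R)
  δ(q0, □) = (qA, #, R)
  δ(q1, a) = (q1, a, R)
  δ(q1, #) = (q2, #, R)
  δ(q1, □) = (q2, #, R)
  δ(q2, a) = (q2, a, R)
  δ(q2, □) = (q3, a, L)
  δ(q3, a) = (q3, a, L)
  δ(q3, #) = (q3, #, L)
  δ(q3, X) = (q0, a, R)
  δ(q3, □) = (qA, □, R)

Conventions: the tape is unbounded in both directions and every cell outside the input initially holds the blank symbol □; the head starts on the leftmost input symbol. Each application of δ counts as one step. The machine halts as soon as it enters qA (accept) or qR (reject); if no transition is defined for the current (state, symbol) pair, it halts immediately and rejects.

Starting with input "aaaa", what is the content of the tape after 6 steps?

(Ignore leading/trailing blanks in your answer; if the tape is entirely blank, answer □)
Step 0: [q0]aaaa (head at position 0)
Step 1: δ(q0, a) = (q1, X, R)  ⊢  X[q1]aaa (head at position 1)
Step 2: δ(q1, a) = (q1, a, R)  ⊢  Xa[q1]aa (head at position 2)
Step 3: δ(q1, a) = (q1, a, R)  ⊢  Xaa[q1]a (head at position 3)
Step 4: δ(q1, a) = (q1, a, R)  ⊢  Xaaa[q1]□ (head at position 4)
Step 5: δ(q1, □) = (q2, #, R)  ⊢  Xaaa#[q2]□ (head at position 5)
Step 6: δ(q2, □) = (q3, a, L)  ⊢  Xaaa[q3]#a (head at position 4)
Tape after 6 steps (ignoring surrounding blanks): Xaaa#a

Final answer: Tape: Xaaa#a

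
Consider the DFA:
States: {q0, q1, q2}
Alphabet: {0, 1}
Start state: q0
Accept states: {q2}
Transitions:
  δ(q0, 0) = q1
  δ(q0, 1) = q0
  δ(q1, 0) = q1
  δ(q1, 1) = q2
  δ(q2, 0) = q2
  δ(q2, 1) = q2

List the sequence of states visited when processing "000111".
Starting at q0
Read '0': q0 -> q1
Read '0': q1 -> q1
Read '0': q1 -> q1
Read '1': q1 -> q2
Read '1': q2 -> q2
Read '1': q2 -> q2

Final answer: q0 -> q1 -> q1 -> q1 -> q2 -> q2 -> q2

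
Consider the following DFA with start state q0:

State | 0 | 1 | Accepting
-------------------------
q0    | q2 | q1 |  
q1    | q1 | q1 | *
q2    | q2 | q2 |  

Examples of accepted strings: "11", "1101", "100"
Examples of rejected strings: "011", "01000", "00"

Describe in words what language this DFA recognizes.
non-empty binary strings starting with 1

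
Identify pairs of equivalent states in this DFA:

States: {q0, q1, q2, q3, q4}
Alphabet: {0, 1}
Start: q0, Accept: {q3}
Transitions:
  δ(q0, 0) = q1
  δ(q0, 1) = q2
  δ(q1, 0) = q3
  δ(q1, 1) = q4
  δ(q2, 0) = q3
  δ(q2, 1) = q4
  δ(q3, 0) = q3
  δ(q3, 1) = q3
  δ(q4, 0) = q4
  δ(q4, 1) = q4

Using the table-filling algorithm:
Round 0 – mark pairs where exactly one state is accepting: (q0,q3), (q1,q3), (q2,q3), (q3,q4)
Round 1 – newly marked: (q0,q1) [on 0: q1 vs q3, already marked]; (q0,q2) [on 0: q1 vs q3, already marked]; (q1,q4) [on 0: q3 vs q4, already marked]; (q2,q4) [on 0: q3 vs q4, already marked]
Round 2 – newly marked: (q0,q4) [on 0: q1 vs q4, already marked]
No further pairs can be marked.
(q1, q2) unmarked: δ(q1,0)=q3, δ(q2,0)=q3; δ(q1,1)=q4, δ(q2,1)=q4 → equivalent
Equivalent pairs: (q1, q2)

Final answer: Equivalent pairs: (q1, q2)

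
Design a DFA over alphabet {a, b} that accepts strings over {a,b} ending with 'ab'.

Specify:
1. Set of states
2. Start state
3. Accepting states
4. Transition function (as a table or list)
One valid DFA (any DFA recognizing the same language is acceptable):
States: {q0, q1, q2}
Start: q0
Accepting: {q2}
Transitions (accepting states marked with *):
State | a | b | Accepting
-------------------------
q0    | q1 | q0 |  
q1    | q1 | q2 |  
q2    | q1 | q0 | *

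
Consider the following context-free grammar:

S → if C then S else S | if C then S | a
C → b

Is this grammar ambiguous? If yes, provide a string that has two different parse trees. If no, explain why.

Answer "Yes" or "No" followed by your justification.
The 'dangling else' can attach to either if. Two leftmost derivations of  if b then if b then a else a:
  (1) S ⇒ if C then S else S ⇒ if b then S else S ⇒ if b then if C then S else S ⇒ if b then if b then S else S ⇒ if b then if b then a else S ⇒ if b then if b then a else a   (else belongs to the outer if)
  (2) S ⇒ if C then S ⇒ if b then S ⇒ if b then if C then S else S ⇒ if b then if b then S else S ⇒ if b then if b then a else S ⇒ if b then if b then a else a   (else belongs to the inner if)
Two distinct parse trees for the same string, so the grammar is ambiguous.

Final answer: Yes - the string 'if b then if b then a else a' has two distinct leftmost derivations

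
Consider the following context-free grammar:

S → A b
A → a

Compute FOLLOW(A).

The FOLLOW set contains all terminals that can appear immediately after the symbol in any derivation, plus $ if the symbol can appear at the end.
A occurs only in S → A b, where it is immediately followed by the terminal b. So FOLLOW(A) = {b}.

Final answer: {b}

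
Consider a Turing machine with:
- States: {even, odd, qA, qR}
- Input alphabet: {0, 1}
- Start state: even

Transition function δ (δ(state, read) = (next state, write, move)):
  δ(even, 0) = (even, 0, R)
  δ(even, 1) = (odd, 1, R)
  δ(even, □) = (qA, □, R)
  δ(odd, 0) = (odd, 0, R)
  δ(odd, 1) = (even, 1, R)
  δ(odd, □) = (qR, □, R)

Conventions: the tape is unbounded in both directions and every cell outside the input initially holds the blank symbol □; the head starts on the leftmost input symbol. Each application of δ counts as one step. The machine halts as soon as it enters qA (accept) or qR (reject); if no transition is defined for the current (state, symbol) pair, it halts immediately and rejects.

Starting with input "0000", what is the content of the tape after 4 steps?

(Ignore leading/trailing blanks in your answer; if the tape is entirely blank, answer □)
Step 0: [even]0000 (head at position 0)
Step 1: δ(even, 0) = (even, 0, R)  ⊢  0[even]000 (head at position 1)
Step 2: δ(even, 0) = (even, 0, R)  ⊢  00[even]00 (head at position 2)
Step 3: δ(even, 0) = (even, 0, R)  ⊢  000[even]0 (head at position 3)
Step 4: δ(even, 0) = (even, 0, R)  ⊢  0000[even]□ (head at position 4)
Tape after 4 steps (ignoring surrounding blanks): 0000

Final answer: Tape: 0000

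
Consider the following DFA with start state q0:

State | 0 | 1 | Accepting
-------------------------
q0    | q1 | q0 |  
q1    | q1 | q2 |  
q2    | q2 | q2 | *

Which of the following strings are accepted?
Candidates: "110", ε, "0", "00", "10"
"110": q0 → q0 → q0 → q1; q1 is not accepting → rejected
ε: q0; q0 is not accepting → rejected
"0": q0 → q1; q1 is not accepting → rejected
"00": q0 → q1 → q1; q1 is not accepting → rejected
"10": q0 → q0 → q1; q1 is not accepting → rejected

Final answer: None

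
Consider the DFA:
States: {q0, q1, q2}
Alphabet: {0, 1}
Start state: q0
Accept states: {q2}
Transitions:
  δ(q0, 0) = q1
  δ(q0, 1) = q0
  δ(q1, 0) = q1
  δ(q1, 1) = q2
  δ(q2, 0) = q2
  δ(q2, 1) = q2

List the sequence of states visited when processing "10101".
Starting at q0
Read '1': q0 -> q0
Read '0': q0 -> q1
Read '1': q1 -> q2
Read '0': q2 -> q2
Read '1': q2 -> q2

Final answer: q0 -> q0 -> q1 -> q2 -> q2 -> q2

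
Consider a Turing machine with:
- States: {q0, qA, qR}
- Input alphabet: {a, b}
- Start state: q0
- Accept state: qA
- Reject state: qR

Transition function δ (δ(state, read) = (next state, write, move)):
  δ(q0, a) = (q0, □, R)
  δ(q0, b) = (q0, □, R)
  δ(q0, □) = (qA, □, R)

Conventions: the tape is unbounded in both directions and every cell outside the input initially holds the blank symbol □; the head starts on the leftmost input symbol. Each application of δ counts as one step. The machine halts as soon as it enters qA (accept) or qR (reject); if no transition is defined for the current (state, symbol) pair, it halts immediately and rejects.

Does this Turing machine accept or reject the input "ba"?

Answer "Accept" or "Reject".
Step 0: [q0]ba (head at position 0)
Step 1: δ(q0, b) = (q0, □, R)  ⊢  □[q0]a (head at position 1)
Step 2: δ(q0, a) = (q0, □, R)  ⊢  □□[q0]□ (head at position 2)
Step 3: δ(q0, □) = (qA, □, R)  ⊢  □□□[qA]□ (head at position 3)
The machine is in qA, so it halts and accepts.

Final answer: Accept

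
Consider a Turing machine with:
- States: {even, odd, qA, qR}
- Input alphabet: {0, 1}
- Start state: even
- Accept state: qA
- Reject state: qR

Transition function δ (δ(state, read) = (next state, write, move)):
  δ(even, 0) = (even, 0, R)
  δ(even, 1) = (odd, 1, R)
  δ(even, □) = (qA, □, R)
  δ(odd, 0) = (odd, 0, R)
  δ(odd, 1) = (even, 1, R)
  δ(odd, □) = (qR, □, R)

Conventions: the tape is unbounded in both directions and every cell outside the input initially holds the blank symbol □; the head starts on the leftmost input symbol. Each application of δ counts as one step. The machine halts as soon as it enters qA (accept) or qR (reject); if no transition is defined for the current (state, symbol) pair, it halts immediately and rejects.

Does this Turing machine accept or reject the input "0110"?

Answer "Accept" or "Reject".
Step 0: [even]0110 (head at position 0)
Step 1: δ(even, 0) = (even, 0, R)  ⊢  0[even]110 (head at position 1)
Step 2: δ(even, 1) = (odd, 1, R)  ⊢  01[odd]10 (head at position 2)
Step 3: δ(odd, 1) = (even, 1, R)  ⊢  011[even]0 (head at position 3)
Step 4: δ(even, 0) = (even, 0, R)  ⊢  0110[even]□ (head at position 4)
Step 5: δ(even, □) = (qA, □, R)  ⊢  0110□[qA]□ (head at position 5)
The machine is in qA, so it halts and accepts.

Final answer: Accept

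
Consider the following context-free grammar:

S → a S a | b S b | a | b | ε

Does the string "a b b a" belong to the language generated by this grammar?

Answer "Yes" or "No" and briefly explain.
A derivation exists: S ⇒ a S a ⇒ a b S b a ⇒ a b b a (using S → a S a, S → b S b, then S → ε).

Final answer: Yes - a valid derivation exists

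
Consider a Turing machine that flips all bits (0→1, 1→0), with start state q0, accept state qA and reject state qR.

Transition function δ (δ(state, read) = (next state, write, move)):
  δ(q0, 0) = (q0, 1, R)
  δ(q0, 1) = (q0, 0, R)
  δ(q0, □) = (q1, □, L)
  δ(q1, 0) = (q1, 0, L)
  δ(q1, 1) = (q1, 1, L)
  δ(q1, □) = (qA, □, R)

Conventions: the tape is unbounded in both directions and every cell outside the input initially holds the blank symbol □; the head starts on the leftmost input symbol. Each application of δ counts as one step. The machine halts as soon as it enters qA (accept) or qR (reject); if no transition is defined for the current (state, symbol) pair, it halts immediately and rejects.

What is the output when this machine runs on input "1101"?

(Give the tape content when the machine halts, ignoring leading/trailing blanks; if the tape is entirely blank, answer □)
Step 0: [q0]1101 (head at position 0)
Step 1: δ(q0, 1) = (q0, 0, R)  ⊢  0[q0]101 (head at position 1)
Step 2: δ(q0, 1) = (q0, 0, R)  ⊢  00[q0]01 (head at position 2)
Step 3: δ(q0, 0) = (q0, 1, R)  ⊢  001[q0]1 (head at position 3)
Step 4: δ(q0, 1) = (q0, 0, R)  ⊢  0010[q0]□ (head at position 4)
Step 5: δ(q0, □) = (q1, □, L)  ⊢  001[q1]0□ (head at position 3)
Step 6: δ(q1, 0) = (q1, 0, L)  ⊢  00[q1]10□ (head at position 2)
Step 7: δ(q1, 1) = (q1, 1, L)  ⊢  0[q1]010□ (head at position 1)
Step 8: δ(q1, 0) = (q1, 0, L)  ⊢  [q1]0010□ (head at position 0)
Step 9: δ(q1, 0) = (q1, 0, L)  ⊢  [q1]□0010□ (head at position -1)
Step 10: δ(q1, □) = (qA, □, R)  ⊢  □[qA]0010□ (head at position 0)
The machine is in qA, so it halts and accepts.
Tape content when halted (ignoring surrounding blanks): 0010

Final answer: Output: 0010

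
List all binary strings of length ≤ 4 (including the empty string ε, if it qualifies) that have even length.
Checking every binary string of length 0 to 4:
  Length 0: accepted: ε | rejected: (none)
  Length 1: accepted: (none) | rejected: 0, 1
  Length 2: accepted: 00, 01, 10, 11 | rejected: (none)
  Length 3: accepted: (none) | rejected: 000, 001, 010, 011, 100, 101, 110, 111
  Length 4: accepted: 0000, 0001, 0010, 0011, 0100, 0101, 0110, 0111, 1000, 1001, 1010, 1011, 1100, 1101, 1110, 1111 | rejected: (none)
Total: 21 string(s).

Final answer: ε, 00, 01, 10, 11, 0000, 0001, 0010, 0011, 0100, 0101, 0110, 0111, 1000, 1001, 1010, 1011, 1100, 1101, 1110, 1111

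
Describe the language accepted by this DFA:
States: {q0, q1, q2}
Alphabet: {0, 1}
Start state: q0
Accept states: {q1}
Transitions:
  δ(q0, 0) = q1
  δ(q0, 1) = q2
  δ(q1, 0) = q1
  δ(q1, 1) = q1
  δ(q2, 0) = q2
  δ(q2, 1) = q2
Analyzing the DFA structure:
Start state: q0
Accept states: {q1}
Interpreting what each state remembers (checking against the transitions):
  q0: nothing has been read yet
  q1: the first symbol was 0
  q2: the first symbol was 1 (trap state)
  δ(q0, 0): in q0 (nothing has been read yet), after reading 0 we have: the first symbol was 0 → q1
  δ(q0, 1): in q0 (nothing has been read yet), after reading 1 we have: the first symbol was 1 (trap state) → q2
  δ(q1, 0): in q1 (the first symbol was 0), after reading 0 we have: the first symbol was 0 → q1
  δ(q1, 1): in q1 (the first symbol was 0), after reading 1 we have: the first symbol was 0 → q1
  δ(q2, 0): in q2 (the first symbol was 1 (trap state)), after reading 0 we have: the first symbol was 1 (trap state) → q2
  δ(q2, 1): in q2 (the first symbol was 1 (trap state)), after reading 1 we have: the first symbol was 1 (trap state) → q2
A string is accepted iff it ends in {q1}, i.e. the first symbol was 0.
Language: All binary strings starting with 0

Final answer: All binary strings starting with 0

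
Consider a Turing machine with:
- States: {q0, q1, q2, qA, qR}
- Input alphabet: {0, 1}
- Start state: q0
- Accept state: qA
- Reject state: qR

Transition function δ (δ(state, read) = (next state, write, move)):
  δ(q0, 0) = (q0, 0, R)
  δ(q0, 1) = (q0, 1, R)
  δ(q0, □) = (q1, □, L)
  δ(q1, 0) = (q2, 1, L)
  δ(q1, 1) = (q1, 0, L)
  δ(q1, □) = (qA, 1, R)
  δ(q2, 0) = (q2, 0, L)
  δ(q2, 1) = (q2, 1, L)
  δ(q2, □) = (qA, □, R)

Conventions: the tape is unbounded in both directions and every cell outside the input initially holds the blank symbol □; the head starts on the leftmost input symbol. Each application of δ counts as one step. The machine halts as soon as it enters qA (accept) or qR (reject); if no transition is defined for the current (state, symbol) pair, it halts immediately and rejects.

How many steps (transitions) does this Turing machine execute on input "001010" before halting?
Step 0: [q0]001010 (head at position 0)
Step 1: δ(q0, 0) = (q0, 0, R)  ⊢  0[q0]01010 (head at position 1)
Step 2: δ(q0, 0) = (q0, 0, R)  ⊢  00[q0]1010 (head at position 2)
Step 3: δ(q0, 1) = (q0, 1, R)  ⊢  001[q0]010 (head at position 3)
Step 4: δ(q0, 0) = (q0, 0, R)  ⊢  0010[q0]10 (head at position 4)
Step 5: δ(q0, 1) = (q0, 1, R)  ⊢  00101[q0]0 (head at position 5)
Step 6: δ(q0, 0) = (q0, 0, R)  ⊢  001010[q0]□ (head at position 6)
Step 7: δ(q0, □) = (q1, □, L)  ⊢  00101[q1]0□ (head at position 5)
Step 8: δ(q1, 0) = (q2, 1, L)  ⊢  0010[q2]11□ (head at position 4)
Step 9: δ(q2, 1) = (q2, 1, L)  ⊢  001[q2]011□ (head at position 3)
Step 10: δ(q2, 0) = (q2, 0, L)  ⊢  00[q2]1011□ (head at position 2)
Step 11: δ(q2, 1) = (q2, 1, L)  ⊢  0[q2]01011□ (head at position 1)
Step 12: δ(q2, 0) = (q2, 0, L)  ⊢  [q2]001011□ (head at position 0)
Step 13: δ(q2, 0) = (q2, 0, L)  ⊢  [q2]□001011□ (head at position -1)
Step 14: δ(q2, □) = (qA, □, R)  ⊢  □[qA]001011□ (head at position 0)
The machine is in qA, so it halts and accepts.
Number of transitions executed: 14.

Final answer: 14 steps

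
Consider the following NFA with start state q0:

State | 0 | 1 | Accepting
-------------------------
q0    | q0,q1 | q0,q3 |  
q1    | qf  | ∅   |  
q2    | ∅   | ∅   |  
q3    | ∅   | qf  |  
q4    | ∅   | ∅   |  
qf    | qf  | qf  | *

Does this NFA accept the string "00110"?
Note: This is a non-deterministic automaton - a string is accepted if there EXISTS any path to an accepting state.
Track the set of states the NFA could be in: start {q0}
Read '0': {q0} → {q0, q1}
Read '0': {q0, q1} → {q0, q1, qf}
Read '1': {q0, q1, qf} → {q0, q3, qf}
Read '1': {q0, q3, qf} → {q0, q3, qf}
Read '0': {q0, q3, qf} → {q0, q1, qf}
Final set {q0, q1, qf} contains accepting state(s) {qf} → accepted.

Final answer: Yes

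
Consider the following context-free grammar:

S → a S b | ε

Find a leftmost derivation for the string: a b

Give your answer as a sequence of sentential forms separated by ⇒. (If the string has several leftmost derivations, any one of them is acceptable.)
Start with S.
Step 1: the leftmost non-terminal is S; apply S → a S b:  a S b
Step 2: the leftmost non-terminal is S; apply S → ε:  a b

Final answer: S ⇒ a S b ⇒ a b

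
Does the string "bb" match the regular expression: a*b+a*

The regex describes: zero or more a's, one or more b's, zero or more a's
Yes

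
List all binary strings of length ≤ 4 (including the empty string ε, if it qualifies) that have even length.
Checking every binary string of length 0 to 4:
  Length 0: accepted: ε | rejected: (none)
  Length 1: accepted: (none) | rejected: 0, 1
  Length 2: accepted: 00, 01, 10, 11 | rejected: (none)
  Length 3: accepted: (none) | rejected: 000, 001, 010, 011, 100, 101, 110, 111
  Length 4: accepted: 0000, 0001, 0010, 0011, 0100, 0101, 0110, 0111, 1000, 1001, 1010, 1011, 1100, 1101, 1110, 1111 | rejected: (none)
Total: 21 string(s).

Final answer: ε, 00, 01, 10, 11, 0000, 0001, 0010, 0011, 0100, 0101, 0110, 0111, 1000, 1001, 1010, 1011, 1100, 1101, 1110, 1111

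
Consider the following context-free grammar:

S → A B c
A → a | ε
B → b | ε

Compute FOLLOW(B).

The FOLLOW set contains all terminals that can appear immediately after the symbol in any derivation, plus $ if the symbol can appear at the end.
B occurs in S → A B c, immediately followed by the terminal c. So FOLLOW(B) = {c}.

Final answer: {c}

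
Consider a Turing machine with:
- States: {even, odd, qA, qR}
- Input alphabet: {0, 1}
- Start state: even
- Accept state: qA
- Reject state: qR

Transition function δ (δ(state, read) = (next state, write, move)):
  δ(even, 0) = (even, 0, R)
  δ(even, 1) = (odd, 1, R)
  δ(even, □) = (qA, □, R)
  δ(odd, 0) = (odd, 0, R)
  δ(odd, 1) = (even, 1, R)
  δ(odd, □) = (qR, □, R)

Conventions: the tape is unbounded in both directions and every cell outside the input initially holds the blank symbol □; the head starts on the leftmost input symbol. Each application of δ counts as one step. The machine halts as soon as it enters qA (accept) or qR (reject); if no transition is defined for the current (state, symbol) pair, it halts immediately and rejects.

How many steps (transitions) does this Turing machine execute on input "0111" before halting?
Step 0: [even]0111 (head at position 0)
Step 1: δ(even, 0) = (even, 0, R)  ⊢  0[even]111 (head at position 1)
Step 2: δ(even, 1) = (odd, 1, R)  ⊢  01[odd]11 (head at position 2)
Step 3: δ(odd, 1) = (even, 1, R)  ⊢  011[even]1 (head at position 3)
Step 4: δ(even, 1) = (odd, 1, R)  ⊢  0111[odd]□ (head at position 4)
Step 5: δ(odd, □) = (qR, □, R)  ⊢  0111□[qR]□ (head at position 5)
The machine is in qR, so it halts and rejects.
Number of transitions executed: 5.

Final answer: 5 steps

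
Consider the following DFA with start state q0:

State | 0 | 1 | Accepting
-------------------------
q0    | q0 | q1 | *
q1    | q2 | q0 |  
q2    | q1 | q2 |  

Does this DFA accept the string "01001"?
Start in q0.
Read '0': q0 → q0
Read '1': q0 → q1
Read '0': q1 → q2
Read '0': q2 → q1
Read '1': q1 → q0
Final state q0 is accepting, so the string is accepted.

Final answer: Yes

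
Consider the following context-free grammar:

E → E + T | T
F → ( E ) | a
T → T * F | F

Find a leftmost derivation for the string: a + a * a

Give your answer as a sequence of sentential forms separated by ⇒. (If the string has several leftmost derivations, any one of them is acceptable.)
Start with E.
Step 1: the leftmost non-terminal is E; apply E → E + T:  E + T
Step 2: the leftmost non-terminal is E; apply E → T:  T + T
Step 3: the leftmost non-terminal is T; apply T → F:  F + T
Step 4: the leftmost non-terminal is F; apply F → a:  a + T
Step 5: the leftmost non-terminal is T; apply T → T * F:  a + T * F
Step 6: the leftmost non-terminal is T; apply T → F:  a + F * F
Step 7: the leftmost non-terminal is F; apply F → a:  a + a * F
Step 8: the leftmost non-terminal is F; apply F → a:  a + a * a

Final answer: E ⇒ E + T ⇒ T + T ⇒ F + T ⇒ a + T ⇒ a + T * F ⇒ a + F * F ⇒ a + a * F ⇒ a + a * a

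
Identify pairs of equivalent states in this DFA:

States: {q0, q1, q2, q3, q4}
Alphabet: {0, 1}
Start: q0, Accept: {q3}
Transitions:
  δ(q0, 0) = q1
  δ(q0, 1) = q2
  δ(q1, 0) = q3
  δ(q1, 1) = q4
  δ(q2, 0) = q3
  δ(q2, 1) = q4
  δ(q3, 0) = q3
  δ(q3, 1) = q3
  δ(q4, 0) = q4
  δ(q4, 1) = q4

Using the table-filling algorithm:
Round 0 – mark pairs where exactly one state is accepting: (q0,q3), (q1,q3), (q2,q3), (q3,q4)
Round 1 – newly marked: (q0,q1) [on 0: q1 vs q3, already marked]; (q0,q2) [on 0: q1 vs q3, already marked]; (q1,q4) [on 0: q3 vs q4, already marked]; (q2,q4) [on 0: q3 vs q4, already marked]
Round 2 – newly marked: (q0,q4) [on 0: q1 vs q4, already marked]
No further pairs can be marked.
(q1, q2) unmarked: δ(q1,0)=q3, δ(q2,0)=q3; δ(q1,1)=q4, δ(q2,1)=q4 → equivalent
Equivalent pairs: (q1, q2)

Final answer: Equivalent pairs: (q1, q2)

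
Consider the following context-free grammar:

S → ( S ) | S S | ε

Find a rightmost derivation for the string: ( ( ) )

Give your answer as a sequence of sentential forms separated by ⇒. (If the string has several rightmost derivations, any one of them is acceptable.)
Start with S.
Step 1: the rightmost non-terminal is S; apply S → ( S ):  ( S )
Step 2: the rightmost non-terminal is S; apply S → ( S ):  ( ( S ) )
Step 3: the rightmost non-terminal is S; apply S → ε:  ( ( ) )

Final answer: S ⇒ ( S ) ⇒ ( ( S ) ) ⇒ ( ( ) )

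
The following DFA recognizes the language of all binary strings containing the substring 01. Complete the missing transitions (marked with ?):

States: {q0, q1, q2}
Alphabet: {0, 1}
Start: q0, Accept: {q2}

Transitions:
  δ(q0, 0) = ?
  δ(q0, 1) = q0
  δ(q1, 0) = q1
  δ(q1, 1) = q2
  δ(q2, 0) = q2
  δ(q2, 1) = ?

What each state remembers (consistent with the given transitions and accept states):
  q0: 01 not seen yet and the last symbol was not 0
  q1: 01 not seen yet and the last symbol was 0
  q2: the substring 01 has already been seen
Filling in the missing entries:
  δ(q0, 0): in q0 (01 not seen yet and the last symbol was not 0), after reading 0 we have: 01 not seen yet and the last symbol was 0 → q1
  δ(q2, 1): in q2 (the substring 01 has already been seen), after reading 1 we have: the substring 01 has already been seen → q2

Final answer: δ(q0, 0) = q1; δ(q2, 1) = q2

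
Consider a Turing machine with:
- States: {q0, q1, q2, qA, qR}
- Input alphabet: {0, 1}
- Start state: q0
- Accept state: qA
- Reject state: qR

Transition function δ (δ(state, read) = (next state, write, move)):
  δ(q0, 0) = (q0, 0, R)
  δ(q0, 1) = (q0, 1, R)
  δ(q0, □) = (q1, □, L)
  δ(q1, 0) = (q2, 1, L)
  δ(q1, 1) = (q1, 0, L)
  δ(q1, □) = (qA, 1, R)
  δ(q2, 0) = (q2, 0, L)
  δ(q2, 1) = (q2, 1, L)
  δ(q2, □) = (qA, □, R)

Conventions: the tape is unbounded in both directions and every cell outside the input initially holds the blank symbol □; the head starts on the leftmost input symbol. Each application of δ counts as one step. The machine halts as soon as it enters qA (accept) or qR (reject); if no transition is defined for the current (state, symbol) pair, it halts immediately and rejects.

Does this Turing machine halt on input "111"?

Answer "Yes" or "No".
Step 0: [q0]111 (head at position 0)
Step 1: δ(q0, 1) = (q0, 1, R)  ⊢  1[q0]11 (head at position 1)
Step 2: δ(q0, 1) = (q0, 1, R)  ⊢  11[q0]1 (head at position 2)
Step 3: δ(q0, 1) = (q0, 1, R)  ⊢  111[q0]□ (head at position 3)
Step 4: δ(q0, □) = (q1, □, L)  ⊢  11[q1]1□ (head at position 2)
Step 5: δ(q1, 1) = (q1, 0, L)  ⊢  1[q1]10□ (head at position 1)
Step 6: δ(q1, 1) = (q1, 0, L)  ⊢  [q1]100□ (head at position 0)
Step 7: δ(q1, 1) = (q1, 0, L)  ⊢  [q1]□000□ (head at position -1)
Step 8: δ(q1, □) = (qA, 1, R)  ⊢  1[qA]000□ (head at position 0)
The machine is in qA, so it halts and accepts.
It halts after 8 steps.

Final answer: Yes - halts after 8 steps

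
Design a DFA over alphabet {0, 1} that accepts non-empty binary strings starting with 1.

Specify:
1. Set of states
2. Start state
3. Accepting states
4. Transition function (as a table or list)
One valid DFA (any DFA recognizing the same language is acceptable):
States: {q0, q1, q2}
Start: q0
Accepting: {q1}
Transitions (accepting states marked with *):
State | 0 | 1 | Accepting
-------------------------
q0    | q2 | q1 |  
q1    | q1 | q1 | *
q2    | q2 | q2 |  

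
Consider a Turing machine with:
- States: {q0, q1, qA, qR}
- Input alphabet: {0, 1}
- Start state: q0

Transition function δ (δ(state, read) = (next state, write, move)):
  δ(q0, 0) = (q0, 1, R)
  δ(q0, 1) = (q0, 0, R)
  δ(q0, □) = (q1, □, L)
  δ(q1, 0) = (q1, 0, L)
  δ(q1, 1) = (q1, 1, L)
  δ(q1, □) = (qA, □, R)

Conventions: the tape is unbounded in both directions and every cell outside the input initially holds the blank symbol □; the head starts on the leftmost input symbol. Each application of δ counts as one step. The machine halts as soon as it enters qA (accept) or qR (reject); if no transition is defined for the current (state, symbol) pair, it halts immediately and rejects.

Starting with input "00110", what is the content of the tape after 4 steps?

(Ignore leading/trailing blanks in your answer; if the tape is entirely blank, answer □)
Step 0: [q0]00110 (head at position 0)
Step 1: δ(q0, 0) = (q0, 1, R)  ⊢  1[q0]0110 (head at position 1)
Step 2: δ(q0, 0) = (q0, 1, R)  ⊢  11[q0]110 (head at position 2)
Step 3: δ(q0, 1) = (q0, 0, R)  ⊢  110[q0]10 (head at position 3)
Step 4: δ(q0, 1) = (q0, 0, R)  ⊢  1100[q0]0 (head at position 4)
Tape after 4 steps (ignoring surrounding blanks): 11000

Final answer: Tape: 11000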